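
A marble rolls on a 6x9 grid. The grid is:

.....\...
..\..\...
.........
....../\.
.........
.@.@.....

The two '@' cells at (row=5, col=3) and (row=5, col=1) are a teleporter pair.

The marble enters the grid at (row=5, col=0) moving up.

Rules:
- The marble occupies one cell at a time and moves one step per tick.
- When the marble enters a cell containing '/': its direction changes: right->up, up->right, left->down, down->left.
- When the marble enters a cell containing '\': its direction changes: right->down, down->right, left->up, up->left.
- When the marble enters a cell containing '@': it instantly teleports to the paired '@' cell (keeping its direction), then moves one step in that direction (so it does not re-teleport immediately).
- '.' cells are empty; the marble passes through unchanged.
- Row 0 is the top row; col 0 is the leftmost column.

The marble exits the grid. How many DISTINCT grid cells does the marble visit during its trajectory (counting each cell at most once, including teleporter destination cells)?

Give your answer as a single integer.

Answer: 6

Derivation:
Step 1: enter (5,0), '.' pass, move up to (4,0)
Step 2: enter (4,0), '.' pass, move up to (3,0)
Step 3: enter (3,0), '.' pass, move up to (2,0)
Step 4: enter (2,0), '.' pass, move up to (1,0)
Step 5: enter (1,0), '.' pass, move up to (0,0)
Step 6: enter (0,0), '.' pass, move up to (-1,0)
Step 7: at (-1,0) — EXIT via top edge, pos 0
Distinct cells visited: 6 (path length 6)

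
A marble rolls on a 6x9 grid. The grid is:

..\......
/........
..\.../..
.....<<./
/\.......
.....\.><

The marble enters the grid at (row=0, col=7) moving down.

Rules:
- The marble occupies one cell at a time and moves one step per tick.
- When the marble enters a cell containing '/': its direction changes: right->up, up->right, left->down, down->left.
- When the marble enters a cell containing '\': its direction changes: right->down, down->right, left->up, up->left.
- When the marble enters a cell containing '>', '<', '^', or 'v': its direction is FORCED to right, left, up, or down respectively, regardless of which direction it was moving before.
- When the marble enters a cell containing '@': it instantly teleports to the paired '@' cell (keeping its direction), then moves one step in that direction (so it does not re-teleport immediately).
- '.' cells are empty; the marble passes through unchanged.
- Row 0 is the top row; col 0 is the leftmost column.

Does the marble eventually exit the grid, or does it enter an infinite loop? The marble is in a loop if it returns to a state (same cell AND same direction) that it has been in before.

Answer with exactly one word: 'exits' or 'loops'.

Answer: loops

Derivation:
Step 1: enter (0,7), '.' pass, move down to (1,7)
Step 2: enter (1,7), '.' pass, move down to (2,7)
Step 3: enter (2,7), '.' pass, move down to (3,7)
Step 4: enter (3,7), '.' pass, move down to (4,7)
Step 5: enter (4,7), '.' pass, move down to (5,7)
Step 6: enter (5,7), '>' forces down->right, move right to (5,8)
Step 7: enter (5,8), '<' forces right->left, move left to (5,7)
Step 8: enter (5,7), '>' forces left->right, move right to (5,8)
Step 9: at (5,8) dir=right — LOOP DETECTED (seen before)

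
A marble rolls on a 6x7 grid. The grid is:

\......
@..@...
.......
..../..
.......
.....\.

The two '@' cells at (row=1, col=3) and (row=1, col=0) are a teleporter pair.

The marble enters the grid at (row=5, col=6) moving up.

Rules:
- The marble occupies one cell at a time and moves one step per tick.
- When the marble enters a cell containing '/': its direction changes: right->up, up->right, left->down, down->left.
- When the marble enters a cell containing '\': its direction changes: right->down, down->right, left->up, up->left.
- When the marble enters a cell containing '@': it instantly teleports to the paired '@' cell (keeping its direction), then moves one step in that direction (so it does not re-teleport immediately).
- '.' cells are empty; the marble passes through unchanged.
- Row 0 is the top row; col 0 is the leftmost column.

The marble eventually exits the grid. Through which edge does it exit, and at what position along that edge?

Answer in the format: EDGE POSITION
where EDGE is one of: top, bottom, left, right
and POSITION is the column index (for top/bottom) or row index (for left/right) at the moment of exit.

Answer: top 6

Derivation:
Step 1: enter (5,6), '.' pass, move up to (4,6)
Step 2: enter (4,6), '.' pass, move up to (3,6)
Step 3: enter (3,6), '.' pass, move up to (2,6)
Step 4: enter (2,6), '.' pass, move up to (1,6)
Step 5: enter (1,6), '.' pass, move up to (0,6)
Step 6: enter (0,6), '.' pass, move up to (-1,6)
Step 7: at (-1,6) — EXIT via top edge, pos 6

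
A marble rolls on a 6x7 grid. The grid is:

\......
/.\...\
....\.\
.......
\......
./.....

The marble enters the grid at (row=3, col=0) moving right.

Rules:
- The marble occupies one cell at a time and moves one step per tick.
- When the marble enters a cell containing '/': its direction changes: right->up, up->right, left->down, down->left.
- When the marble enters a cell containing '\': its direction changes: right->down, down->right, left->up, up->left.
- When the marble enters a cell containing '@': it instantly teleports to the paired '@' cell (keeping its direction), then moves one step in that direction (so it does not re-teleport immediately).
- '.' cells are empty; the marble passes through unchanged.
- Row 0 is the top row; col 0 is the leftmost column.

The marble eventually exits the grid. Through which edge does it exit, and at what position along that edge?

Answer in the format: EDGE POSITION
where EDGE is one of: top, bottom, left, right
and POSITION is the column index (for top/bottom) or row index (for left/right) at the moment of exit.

Step 1: enter (3,0), '.' pass, move right to (3,1)
Step 2: enter (3,1), '.' pass, move right to (3,2)
Step 3: enter (3,2), '.' pass, move right to (3,3)
Step 4: enter (3,3), '.' pass, move right to (3,4)
Step 5: enter (3,4), '.' pass, move right to (3,5)
Step 6: enter (3,5), '.' pass, move right to (3,6)
Step 7: enter (3,6), '.' pass, move right to (3,7)
Step 8: at (3,7) — EXIT via right edge, pos 3

Answer: right 3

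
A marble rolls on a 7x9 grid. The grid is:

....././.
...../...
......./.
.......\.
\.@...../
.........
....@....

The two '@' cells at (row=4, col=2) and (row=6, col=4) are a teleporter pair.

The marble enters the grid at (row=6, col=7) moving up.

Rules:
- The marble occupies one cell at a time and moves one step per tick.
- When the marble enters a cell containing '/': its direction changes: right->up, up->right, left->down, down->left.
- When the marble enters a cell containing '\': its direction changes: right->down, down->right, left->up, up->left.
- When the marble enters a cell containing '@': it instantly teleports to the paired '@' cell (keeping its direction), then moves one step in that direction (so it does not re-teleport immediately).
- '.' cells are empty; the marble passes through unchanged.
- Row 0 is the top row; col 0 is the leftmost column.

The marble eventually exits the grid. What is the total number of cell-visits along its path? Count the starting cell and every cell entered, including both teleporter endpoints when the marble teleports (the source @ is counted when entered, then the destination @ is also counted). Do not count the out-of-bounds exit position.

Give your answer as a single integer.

Step 1: enter (6,7), '.' pass, move up to (5,7)
Step 2: enter (5,7), '.' pass, move up to (4,7)
Step 3: enter (4,7), '.' pass, move up to (3,7)
Step 4: enter (3,7), '\' deflects up->left, move left to (3,6)
Step 5: enter (3,6), '.' pass, move left to (3,5)
Step 6: enter (3,5), '.' pass, move left to (3,4)
Step 7: enter (3,4), '.' pass, move left to (3,3)
Step 8: enter (3,3), '.' pass, move left to (3,2)
Step 9: enter (3,2), '.' pass, move left to (3,1)
Step 10: enter (3,1), '.' pass, move left to (3,0)
Step 11: enter (3,0), '.' pass, move left to (3,-1)
Step 12: at (3,-1) — EXIT via left edge, pos 3
Path length (cell visits): 11

Answer: 11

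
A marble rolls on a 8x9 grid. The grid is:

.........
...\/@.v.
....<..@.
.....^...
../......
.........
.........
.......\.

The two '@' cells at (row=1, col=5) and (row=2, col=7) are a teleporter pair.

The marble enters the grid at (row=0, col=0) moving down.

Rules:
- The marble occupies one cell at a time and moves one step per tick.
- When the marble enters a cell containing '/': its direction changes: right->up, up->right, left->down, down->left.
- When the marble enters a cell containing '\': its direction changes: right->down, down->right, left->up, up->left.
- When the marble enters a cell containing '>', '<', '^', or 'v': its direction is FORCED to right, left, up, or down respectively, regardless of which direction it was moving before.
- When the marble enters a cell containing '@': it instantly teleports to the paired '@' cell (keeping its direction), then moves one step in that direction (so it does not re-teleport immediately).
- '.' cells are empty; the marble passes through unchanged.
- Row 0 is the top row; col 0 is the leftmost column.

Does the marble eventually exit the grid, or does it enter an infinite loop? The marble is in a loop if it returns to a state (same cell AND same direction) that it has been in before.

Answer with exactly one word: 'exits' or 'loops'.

Answer: exits

Derivation:
Step 1: enter (0,0), '.' pass, move down to (1,0)
Step 2: enter (1,0), '.' pass, move down to (2,0)
Step 3: enter (2,0), '.' pass, move down to (3,0)
Step 4: enter (3,0), '.' pass, move down to (4,0)
Step 5: enter (4,0), '.' pass, move down to (5,0)
Step 6: enter (5,0), '.' pass, move down to (6,0)
Step 7: enter (6,0), '.' pass, move down to (7,0)
Step 8: enter (7,0), '.' pass, move down to (8,0)
Step 9: at (8,0) — EXIT via bottom edge, pos 0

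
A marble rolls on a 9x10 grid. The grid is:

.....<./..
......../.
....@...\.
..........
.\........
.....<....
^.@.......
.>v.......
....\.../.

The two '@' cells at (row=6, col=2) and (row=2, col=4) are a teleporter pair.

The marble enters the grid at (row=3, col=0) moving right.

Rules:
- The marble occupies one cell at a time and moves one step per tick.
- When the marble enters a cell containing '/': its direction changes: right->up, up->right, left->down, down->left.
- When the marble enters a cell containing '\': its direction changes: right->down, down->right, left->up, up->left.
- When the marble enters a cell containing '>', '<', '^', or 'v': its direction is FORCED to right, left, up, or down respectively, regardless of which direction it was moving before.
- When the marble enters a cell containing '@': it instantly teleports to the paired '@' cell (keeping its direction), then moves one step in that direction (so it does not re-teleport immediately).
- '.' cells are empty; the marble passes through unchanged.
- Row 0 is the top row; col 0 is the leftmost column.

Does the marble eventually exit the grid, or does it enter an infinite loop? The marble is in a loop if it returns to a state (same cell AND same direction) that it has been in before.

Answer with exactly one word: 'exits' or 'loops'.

Answer: exits

Derivation:
Step 1: enter (3,0), '.' pass, move right to (3,1)
Step 2: enter (3,1), '.' pass, move right to (3,2)
Step 3: enter (3,2), '.' pass, move right to (3,3)
Step 4: enter (3,3), '.' pass, move right to (3,4)
Step 5: enter (3,4), '.' pass, move right to (3,5)
Step 6: enter (3,5), '.' pass, move right to (3,6)
Step 7: enter (3,6), '.' pass, move right to (3,7)
Step 8: enter (3,7), '.' pass, move right to (3,8)
Step 9: enter (3,8), '.' pass, move right to (3,9)
Step 10: enter (3,9), '.' pass, move right to (3,10)
Step 11: at (3,10) — EXIT via right edge, pos 3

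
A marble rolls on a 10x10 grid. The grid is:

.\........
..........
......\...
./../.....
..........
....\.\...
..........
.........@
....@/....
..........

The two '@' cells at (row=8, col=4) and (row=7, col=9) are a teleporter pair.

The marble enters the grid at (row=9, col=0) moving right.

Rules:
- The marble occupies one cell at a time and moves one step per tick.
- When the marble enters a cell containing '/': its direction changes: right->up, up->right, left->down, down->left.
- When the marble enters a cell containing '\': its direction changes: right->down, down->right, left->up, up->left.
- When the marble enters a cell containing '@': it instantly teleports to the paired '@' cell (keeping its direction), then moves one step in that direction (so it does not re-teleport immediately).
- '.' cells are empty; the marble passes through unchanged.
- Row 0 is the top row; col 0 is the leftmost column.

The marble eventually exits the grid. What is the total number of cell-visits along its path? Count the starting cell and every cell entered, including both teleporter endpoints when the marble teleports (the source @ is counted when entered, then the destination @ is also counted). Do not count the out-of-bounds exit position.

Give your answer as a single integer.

Answer: 10

Derivation:
Step 1: enter (9,0), '.' pass, move right to (9,1)
Step 2: enter (9,1), '.' pass, move right to (9,2)
Step 3: enter (9,2), '.' pass, move right to (9,3)
Step 4: enter (9,3), '.' pass, move right to (9,4)
Step 5: enter (9,4), '.' pass, move right to (9,5)
Step 6: enter (9,5), '.' pass, move right to (9,6)
Step 7: enter (9,6), '.' pass, move right to (9,7)
Step 8: enter (9,7), '.' pass, move right to (9,8)
Step 9: enter (9,8), '.' pass, move right to (9,9)
Step 10: enter (9,9), '.' pass, move right to (9,10)
Step 11: at (9,10) — EXIT via right edge, pos 9
Path length (cell visits): 10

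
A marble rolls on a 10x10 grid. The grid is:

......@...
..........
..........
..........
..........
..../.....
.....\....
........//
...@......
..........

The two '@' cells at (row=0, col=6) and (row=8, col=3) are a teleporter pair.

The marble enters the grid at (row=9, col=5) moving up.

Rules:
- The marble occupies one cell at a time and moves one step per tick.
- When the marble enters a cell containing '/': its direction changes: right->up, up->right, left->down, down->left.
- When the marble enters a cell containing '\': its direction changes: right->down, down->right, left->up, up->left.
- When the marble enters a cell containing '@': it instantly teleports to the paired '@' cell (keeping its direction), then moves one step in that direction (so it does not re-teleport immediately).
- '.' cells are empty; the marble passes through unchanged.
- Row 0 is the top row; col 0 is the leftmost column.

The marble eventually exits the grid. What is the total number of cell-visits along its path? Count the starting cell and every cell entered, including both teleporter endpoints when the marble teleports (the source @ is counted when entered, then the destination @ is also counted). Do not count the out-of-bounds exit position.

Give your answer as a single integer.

Step 1: enter (9,5), '.' pass, move up to (8,5)
Step 2: enter (8,5), '.' pass, move up to (7,5)
Step 3: enter (7,5), '.' pass, move up to (6,5)
Step 4: enter (6,5), '\' deflects up->left, move left to (6,4)
Step 5: enter (6,4), '.' pass, move left to (6,3)
Step 6: enter (6,3), '.' pass, move left to (6,2)
Step 7: enter (6,2), '.' pass, move left to (6,1)
Step 8: enter (6,1), '.' pass, move left to (6,0)
Step 9: enter (6,0), '.' pass, move left to (6,-1)
Step 10: at (6,-1) — EXIT via left edge, pos 6
Path length (cell visits): 9

Answer: 9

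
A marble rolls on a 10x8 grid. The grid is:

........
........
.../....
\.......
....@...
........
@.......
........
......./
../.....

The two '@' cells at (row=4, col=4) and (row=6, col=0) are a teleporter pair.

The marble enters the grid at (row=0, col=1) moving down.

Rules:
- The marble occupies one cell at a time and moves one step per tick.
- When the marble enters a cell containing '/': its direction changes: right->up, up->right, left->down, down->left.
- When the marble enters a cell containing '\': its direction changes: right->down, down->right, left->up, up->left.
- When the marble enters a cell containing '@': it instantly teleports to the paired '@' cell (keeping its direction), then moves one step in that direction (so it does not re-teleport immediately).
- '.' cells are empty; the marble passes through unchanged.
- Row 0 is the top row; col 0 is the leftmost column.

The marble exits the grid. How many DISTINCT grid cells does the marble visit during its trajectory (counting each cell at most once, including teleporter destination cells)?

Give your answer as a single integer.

Answer: 10

Derivation:
Step 1: enter (0,1), '.' pass, move down to (1,1)
Step 2: enter (1,1), '.' pass, move down to (2,1)
Step 3: enter (2,1), '.' pass, move down to (3,1)
Step 4: enter (3,1), '.' pass, move down to (4,1)
Step 5: enter (4,1), '.' pass, move down to (5,1)
Step 6: enter (5,1), '.' pass, move down to (6,1)
Step 7: enter (6,1), '.' pass, move down to (7,1)
Step 8: enter (7,1), '.' pass, move down to (8,1)
Step 9: enter (8,1), '.' pass, move down to (9,1)
Step 10: enter (9,1), '.' pass, move down to (10,1)
Step 11: at (10,1) — EXIT via bottom edge, pos 1
Distinct cells visited: 10 (path length 10)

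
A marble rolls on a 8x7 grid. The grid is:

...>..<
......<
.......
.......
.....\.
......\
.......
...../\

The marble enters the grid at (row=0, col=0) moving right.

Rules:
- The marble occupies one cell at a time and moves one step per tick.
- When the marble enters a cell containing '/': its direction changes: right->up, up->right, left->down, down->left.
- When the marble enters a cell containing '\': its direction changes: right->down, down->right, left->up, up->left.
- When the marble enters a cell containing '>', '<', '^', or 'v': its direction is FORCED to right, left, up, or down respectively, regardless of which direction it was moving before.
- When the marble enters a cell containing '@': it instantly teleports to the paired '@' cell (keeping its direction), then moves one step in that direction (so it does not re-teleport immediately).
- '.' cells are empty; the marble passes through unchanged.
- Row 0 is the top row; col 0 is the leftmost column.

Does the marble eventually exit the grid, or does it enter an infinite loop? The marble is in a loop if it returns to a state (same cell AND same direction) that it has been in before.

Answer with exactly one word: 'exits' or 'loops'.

Answer: loops

Derivation:
Step 1: enter (0,0), '.' pass, move right to (0,1)
Step 2: enter (0,1), '.' pass, move right to (0,2)
Step 3: enter (0,2), '.' pass, move right to (0,3)
Step 4: enter (0,3), '>' forces right->right, move right to (0,4)
Step 5: enter (0,4), '.' pass, move right to (0,5)
Step 6: enter (0,5), '.' pass, move right to (0,6)
Step 7: enter (0,6), '<' forces right->left, move left to (0,5)
Step 8: enter (0,5), '.' pass, move left to (0,4)
Step 9: enter (0,4), '.' pass, move left to (0,3)
Step 10: enter (0,3), '>' forces left->right, move right to (0,4)
Step 11: at (0,4) dir=right — LOOP DETECTED (seen before)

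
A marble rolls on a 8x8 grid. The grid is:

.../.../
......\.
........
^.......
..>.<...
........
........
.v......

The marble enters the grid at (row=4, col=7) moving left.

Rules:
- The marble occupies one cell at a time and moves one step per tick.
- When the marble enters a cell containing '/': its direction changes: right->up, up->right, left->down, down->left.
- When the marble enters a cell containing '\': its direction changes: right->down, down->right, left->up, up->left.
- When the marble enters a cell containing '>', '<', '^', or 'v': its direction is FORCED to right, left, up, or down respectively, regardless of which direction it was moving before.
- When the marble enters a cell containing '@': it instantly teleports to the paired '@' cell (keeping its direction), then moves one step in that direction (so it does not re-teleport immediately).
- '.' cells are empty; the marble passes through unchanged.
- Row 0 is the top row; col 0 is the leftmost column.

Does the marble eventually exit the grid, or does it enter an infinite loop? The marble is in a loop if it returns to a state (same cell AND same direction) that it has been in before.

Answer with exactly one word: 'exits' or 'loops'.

Step 1: enter (4,7), '.' pass, move left to (4,6)
Step 2: enter (4,6), '.' pass, move left to (4,5)
Step 3: enter (4,5), '.' pass, move left to (4,4)
Step 4: enter (4,4), '<' forces left->left, move left to (4,3)
Step 5: enter (4,3), '.' pass, move left to (4,2)
Step 6: enter (4,2), '>' forces left->right, move right to (4,3)
Step 7: enter (4,3), '.' pass, move right to (4,4)
Step 8: enter (4,4), '<' forces right->left, move left to (4,3)
Step 9: at (4,3) dir=left — LOOP DETECTED (seen before)

Answer: loops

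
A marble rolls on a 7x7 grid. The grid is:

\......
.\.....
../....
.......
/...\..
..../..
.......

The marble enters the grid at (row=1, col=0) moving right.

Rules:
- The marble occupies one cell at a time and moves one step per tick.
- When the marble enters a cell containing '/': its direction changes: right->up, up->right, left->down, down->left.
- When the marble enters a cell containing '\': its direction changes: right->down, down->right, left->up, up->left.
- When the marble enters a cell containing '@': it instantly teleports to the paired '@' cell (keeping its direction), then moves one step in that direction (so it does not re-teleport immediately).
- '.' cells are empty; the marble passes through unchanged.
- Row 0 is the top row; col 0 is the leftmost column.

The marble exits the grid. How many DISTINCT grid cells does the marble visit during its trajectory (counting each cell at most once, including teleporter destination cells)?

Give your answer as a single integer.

Answer: 7

Derivation:
Step 1: enter (1,0), '.' pass, move right to (1,1)
Step 2: enter (1,1), '\' deflects right->down, move down to (2,1)
Step 3: enter (2,1), '.' pass, move down to (3,1)
Step 4: enter (3,1), '.' pass, move down to (4,1)
Step 5: enter (4,1), '.' pass, move down to (5,1)
Step 6: enter (5,1), '.' pass, move down to (6,1)
Step 7: enter (6,1), '.' pass, move down to (7,1)
Step 8: at (7,1) — EXIT via bottom edge, pos 1
Distinct cells visited: 7 (path length 7)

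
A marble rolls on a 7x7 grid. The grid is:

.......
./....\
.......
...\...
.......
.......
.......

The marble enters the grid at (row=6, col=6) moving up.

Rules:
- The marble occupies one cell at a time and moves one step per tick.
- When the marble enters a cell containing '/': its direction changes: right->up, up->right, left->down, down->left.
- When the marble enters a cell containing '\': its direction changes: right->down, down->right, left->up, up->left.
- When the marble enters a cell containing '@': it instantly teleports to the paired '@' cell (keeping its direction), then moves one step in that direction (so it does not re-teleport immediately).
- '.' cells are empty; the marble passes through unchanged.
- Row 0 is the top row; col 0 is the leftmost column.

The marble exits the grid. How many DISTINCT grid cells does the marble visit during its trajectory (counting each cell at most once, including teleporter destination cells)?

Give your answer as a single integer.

Step 1: enter (6,6), '.' pass, move up to (5,6)
Step 2: enter (5,6), '.' pass, move up to (4,6)
Step 3: enter (4,6), '.' pass, move up to (3,6)
Step 4: enter (3,6), '.' pass, move up to (2,6)
Step 5: enter (2,6), '.' pass, move up to (1,6)
Step 6: enter (1,6), '\' deflects up->left, move left to (1,5)
Step 7: enter (1,5), '.' pass, move left to (1,4)
Step 8: enter (1,4), '.' pass, move left to (1,3)
Step 9: enter (1,3), '.' pass, move left to (1,2)
Step 10: enter (1,2), '.' pass, move left to (1,1)
Step 11: enter (1,1), '/' deflects left->down, move down to (2,1)
Step 12: enter (2,1), '.' pass, move down to (3,1)
Step 13: enter (3,1), '.' pass, move down to (4,1)
Step 14: enter (4,1), '.' pass, move down to (5,1)
Step 15: enter (5,1), '.' pass, move down to (6,1)
Step 16: enter (6,1), '.' pass, move down to (7,1)
Step 17: at (7,1) — EXIT via bottom edge, pos 1
Distinct cells visited: 16 (path length 16)

Answer: 16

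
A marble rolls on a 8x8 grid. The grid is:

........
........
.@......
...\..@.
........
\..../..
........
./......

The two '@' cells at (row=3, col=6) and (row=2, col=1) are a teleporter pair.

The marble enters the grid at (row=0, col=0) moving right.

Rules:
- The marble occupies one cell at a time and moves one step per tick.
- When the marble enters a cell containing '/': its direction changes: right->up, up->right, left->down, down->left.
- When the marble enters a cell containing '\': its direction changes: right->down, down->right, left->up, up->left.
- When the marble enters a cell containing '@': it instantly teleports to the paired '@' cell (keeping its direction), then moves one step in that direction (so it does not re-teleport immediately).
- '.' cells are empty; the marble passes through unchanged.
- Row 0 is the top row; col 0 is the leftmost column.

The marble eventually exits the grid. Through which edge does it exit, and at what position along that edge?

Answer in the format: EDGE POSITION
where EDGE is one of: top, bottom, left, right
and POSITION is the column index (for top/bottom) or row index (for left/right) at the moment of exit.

Answer: right 0

Derivation:
Step 1: enter (0,0), '.' pass, move right to (0,1)
Step 2: enter (0,1), '.' pass, move right to (0,2)
Step 3: enter (0,2), '.' pass, move right to (0,3)
Step 4: enter (0,3), '.' pass, move right to (0,4)
Step 5: enter (0,4), '.' pass, move right to (0,5)
Step 6: enter (0,5), '.' pass, move right to (0,6)
Step 7: enter (0,6), '.' pass, move right to (0,7)
Step 8: enter (0,7), '.' pass, move right to (0,8)
Step 9: at (0,8) — EXIT via right edge, pos 0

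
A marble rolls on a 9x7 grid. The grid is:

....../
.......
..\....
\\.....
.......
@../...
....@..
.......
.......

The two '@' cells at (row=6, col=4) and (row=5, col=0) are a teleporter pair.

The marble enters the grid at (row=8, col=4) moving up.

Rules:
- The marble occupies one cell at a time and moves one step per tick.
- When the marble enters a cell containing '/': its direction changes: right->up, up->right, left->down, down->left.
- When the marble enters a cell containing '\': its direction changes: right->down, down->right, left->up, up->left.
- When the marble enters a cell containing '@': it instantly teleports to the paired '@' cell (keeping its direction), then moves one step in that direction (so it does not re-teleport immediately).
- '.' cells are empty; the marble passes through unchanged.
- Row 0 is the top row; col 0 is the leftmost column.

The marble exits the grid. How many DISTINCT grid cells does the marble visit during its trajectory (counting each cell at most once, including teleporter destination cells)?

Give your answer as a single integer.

Step 1: enter (8,4), '.' pass, move up to (7,4)
Step 2: enter (7,4), '.' pass, move up to (6,4)
Step 3: enter (6,4), '@' teleport (6,4)->(5,0), also enter (5,0), move up to (4,0)
Step 4: enter (4,0), '.' pass, move up to (3,0)
Step 5: enter (3,0), '\' deflects up->left, move left to (3,-1)
Step 6: at (3,-1) — EXIT via left edge, pos 3
Distinct cells visited: 6 (path length 6)

Answer: 6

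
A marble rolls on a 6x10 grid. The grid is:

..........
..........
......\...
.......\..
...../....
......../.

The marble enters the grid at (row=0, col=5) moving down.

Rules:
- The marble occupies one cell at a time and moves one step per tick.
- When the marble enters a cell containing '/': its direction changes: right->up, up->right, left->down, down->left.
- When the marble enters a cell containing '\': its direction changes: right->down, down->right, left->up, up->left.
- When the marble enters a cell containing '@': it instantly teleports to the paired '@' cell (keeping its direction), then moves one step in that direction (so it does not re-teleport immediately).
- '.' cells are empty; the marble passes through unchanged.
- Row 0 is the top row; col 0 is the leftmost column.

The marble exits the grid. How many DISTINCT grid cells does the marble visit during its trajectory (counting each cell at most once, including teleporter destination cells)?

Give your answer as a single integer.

Answer: 10

Derivation:
Step 1: enter (0,5), '.' pass, move down to (1,5)
Step 2: enter (1,5), '.' pass, move down to (2,5)
Step 3: enter (2,5), '.' pass, move down to (3,5)
Step 4: enter (3,5), '.' pass, move down to (4,5)
Step 5: enter (4,5), '/' deflects down->left, move left to (4,4)
Step 6: enter (4,4), '.' pass, move left to (4,3)
Step 7: enter (4,3), '.' pass, move left to (4,2)
Step 8: enter (4,2), '.' pass, move left to (4,1)
Step 9: enter (4,1), '.' pass, move left to (4,0)
Step 10: enter (4,0), '.' pass, move left to (4,-1)
Step 11: at (4,-1) — EXIT via left edge, pos 4
Distinct cells visited: 10 (path length 10)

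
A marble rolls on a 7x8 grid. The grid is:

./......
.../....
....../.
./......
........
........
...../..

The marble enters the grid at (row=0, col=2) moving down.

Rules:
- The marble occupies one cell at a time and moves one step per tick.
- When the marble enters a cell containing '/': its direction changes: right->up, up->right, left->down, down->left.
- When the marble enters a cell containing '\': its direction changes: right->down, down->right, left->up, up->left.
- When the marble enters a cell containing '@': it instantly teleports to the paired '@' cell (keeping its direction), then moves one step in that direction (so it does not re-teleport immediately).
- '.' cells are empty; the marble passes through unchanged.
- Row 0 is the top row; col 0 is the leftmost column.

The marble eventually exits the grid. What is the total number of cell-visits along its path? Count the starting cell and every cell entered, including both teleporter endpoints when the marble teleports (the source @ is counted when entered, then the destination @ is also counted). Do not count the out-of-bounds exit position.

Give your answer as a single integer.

Answer: 7

Derivation:
Step 1: enter (0,2), '.' pass, move down to (1,2)
Step 2: enter (1,2), '.' pass, move down to (2,2)
Step 3: enter (2,2), '.' pass, move down to (3,2)
Step 4: enter (3,2), '.' pass, move down to (4,2)
Step 5: enter (4,2), '.' pass, move down to (5,2)
Step 6: enter (5,2), '.' pass, move down to (6,2)
Step 7: enter (6,2), '.' pass, move down to (7,2)
Step 8: at (7,2) — EXIT via bottom edge, pos 2
Path length (cell visits): 7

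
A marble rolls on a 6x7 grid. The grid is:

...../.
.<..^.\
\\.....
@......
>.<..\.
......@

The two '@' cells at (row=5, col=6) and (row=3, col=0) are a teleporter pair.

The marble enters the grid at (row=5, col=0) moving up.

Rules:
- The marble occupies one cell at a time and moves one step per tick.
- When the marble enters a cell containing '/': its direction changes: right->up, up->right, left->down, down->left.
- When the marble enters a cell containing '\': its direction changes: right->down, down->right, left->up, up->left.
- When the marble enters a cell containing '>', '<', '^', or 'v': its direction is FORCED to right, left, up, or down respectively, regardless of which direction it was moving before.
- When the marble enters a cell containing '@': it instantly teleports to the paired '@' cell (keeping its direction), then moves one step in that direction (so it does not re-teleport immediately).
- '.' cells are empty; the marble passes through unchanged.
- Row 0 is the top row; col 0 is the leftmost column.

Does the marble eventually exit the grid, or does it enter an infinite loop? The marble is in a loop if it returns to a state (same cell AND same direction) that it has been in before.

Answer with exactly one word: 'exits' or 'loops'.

Answer: loops

Derivation:
Step 1: enter (5,0), '.' pass, move up to (4,0)
Step 2: enter (4,0), '>' forces up->right, move right to (4,1)
Step 3: enter (4,1), '.' pass, move right to (4,2)
Step 4: enter (4,2), '<' forces right->left, move left to (4,1)
Step 5: enter (4,1), '.' pass, move left to (4,0)
Step 6: enter (4,0), '>' forces left->right, move right to (4,1)
Step 7: at (4,1) dir=right — LOOP DETECTED (seen before)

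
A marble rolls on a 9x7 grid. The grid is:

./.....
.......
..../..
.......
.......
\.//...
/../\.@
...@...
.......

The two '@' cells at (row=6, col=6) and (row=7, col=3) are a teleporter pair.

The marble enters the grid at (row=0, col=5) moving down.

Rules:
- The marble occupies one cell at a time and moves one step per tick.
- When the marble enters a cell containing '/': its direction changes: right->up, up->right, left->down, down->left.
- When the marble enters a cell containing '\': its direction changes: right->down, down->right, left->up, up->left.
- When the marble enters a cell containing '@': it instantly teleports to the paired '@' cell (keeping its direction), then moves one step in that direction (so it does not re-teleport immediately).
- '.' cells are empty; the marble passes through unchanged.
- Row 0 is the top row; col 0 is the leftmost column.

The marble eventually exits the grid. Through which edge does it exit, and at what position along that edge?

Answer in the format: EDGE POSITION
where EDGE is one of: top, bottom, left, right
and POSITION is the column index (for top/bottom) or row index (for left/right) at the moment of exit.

Step 1: enter (0,5), '.' pass, move down to (1,5)
Step 2: enter (1,5), '.' pass, move down to (2,5)
Step 3: enter (2,5), '.' pass, move down to (3,5)
Step 4: enter (3,5), '.' pass, move down to (4,5)
Step 5: enter (4,5), '.' pass, move down to (5,5)
Step 6: enter (5,5), '.' pass, move down to (6,5)
Step 7: enter (6,5), '.' pass, move down to (7,5)
Step 8: enter (7,5), '.' pass, move down to (8,5)
Step 9: enter (8,5), '.' pass, move down to (9,5)
Step 10: at (9,5) — EXIT via bottom edge, pos 5

Answer: bottom 5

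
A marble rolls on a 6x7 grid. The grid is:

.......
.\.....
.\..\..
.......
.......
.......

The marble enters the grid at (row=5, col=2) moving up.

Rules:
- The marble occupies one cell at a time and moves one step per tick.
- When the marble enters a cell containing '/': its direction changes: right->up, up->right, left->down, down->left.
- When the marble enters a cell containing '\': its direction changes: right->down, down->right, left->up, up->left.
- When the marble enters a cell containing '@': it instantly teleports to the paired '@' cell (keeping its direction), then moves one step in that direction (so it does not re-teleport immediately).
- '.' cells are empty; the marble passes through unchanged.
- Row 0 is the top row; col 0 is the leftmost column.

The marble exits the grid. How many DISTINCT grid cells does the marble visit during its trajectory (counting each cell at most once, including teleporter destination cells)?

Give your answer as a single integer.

Step 1: enter (5,2), '.' pass, move up to (4,2)
Step 2: enter (4,2), '.' pass, move up to (3,2)
Step 3: enter (3,2), '.' pass, move up to (2,2)
Step 4: enter (2,2), '.' pass, move up to (1,2)
Step 5: enter (1,2), '.' pass, move up to (0,2)
Step 6: enter (0,2), '.' pass, move up to (-1,2)
Step 7: at (-1,2) — EXIT via top edge, pos 2
Distinct cells visited: 6 (path length 6)

Answer: 6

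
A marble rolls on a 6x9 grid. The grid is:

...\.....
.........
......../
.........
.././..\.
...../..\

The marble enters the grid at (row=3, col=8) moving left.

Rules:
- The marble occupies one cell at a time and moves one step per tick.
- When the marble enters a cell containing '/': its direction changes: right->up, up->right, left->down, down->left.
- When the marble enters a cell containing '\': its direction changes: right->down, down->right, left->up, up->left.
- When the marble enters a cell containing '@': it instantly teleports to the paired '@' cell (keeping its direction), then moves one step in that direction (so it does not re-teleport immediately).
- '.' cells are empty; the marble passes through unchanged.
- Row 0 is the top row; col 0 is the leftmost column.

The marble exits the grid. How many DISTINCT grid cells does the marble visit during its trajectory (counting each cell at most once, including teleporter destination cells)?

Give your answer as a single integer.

Step 1: enter (3,8), '.' pass, move left to (3,7)
Step 2: enter (3,7), '.' pass, move left to (3,6)
Step 3: enter (3,6), '.' pass, move left to (3,5)
Step 4: enter (3,5), '.' pass, move left to (3,4)
Step 5: enter (3,4), '.' pass, move left to (3,3)
Step 6: enter (3,3), '.' pass, move left to (3,2)
Step 7: enter (3,2), '.' pass, move left to (3,1)
Step 8: enter (3,1), '.' pass, move left to (3,0)
Step 9: enter (3,0), '.' pass, move left to (3,-1)
Step 10: at (3,-1) — EXIT via left edge, pos 3
Distinct cells visited: 9 (path length 9)

Answer: 9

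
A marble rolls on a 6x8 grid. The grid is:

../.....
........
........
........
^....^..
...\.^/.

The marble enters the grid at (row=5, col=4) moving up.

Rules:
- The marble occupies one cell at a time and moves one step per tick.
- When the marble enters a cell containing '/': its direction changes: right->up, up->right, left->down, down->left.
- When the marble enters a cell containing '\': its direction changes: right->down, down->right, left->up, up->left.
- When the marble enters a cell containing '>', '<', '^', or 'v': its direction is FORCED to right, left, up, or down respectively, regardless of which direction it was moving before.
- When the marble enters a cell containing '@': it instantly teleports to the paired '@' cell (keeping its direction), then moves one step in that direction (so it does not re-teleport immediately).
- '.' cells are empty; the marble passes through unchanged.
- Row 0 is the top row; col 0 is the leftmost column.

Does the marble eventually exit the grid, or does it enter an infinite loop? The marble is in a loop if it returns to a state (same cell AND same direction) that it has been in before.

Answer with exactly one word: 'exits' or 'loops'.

Answer: exits

Derivation:
Step 1: enter (5,4), '.' pass, move up to (4,4)
Step 2: enter (4,4), '.' pass, move up to (3,4)
Step 3: enter (3,4), '.' pass, move up to (2,4)
Step 4: enter (2,4), '.' pass, move up to (1,4)
Step 5: enter (1,4), '.' pass, move up to (0,4)
Step 6: enter (0,4), '.' pass, move up to (-1,4)
Step 7: at (-1,4) — EXIT via top edge, pos 4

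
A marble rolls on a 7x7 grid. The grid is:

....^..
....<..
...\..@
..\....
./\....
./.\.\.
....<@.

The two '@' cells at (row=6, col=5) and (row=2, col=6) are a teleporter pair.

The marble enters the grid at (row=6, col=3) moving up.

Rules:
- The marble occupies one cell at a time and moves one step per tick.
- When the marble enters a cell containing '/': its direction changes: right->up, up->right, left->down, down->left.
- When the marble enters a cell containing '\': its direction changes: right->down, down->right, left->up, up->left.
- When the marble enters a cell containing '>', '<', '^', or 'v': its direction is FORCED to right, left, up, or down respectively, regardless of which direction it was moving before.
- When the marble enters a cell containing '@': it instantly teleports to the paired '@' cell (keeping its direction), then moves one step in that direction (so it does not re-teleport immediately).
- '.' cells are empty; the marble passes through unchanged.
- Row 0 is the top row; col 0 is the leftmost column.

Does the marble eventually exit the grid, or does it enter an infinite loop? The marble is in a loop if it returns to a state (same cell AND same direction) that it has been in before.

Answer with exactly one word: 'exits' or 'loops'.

Answer: exits

Derivation:
Step 1: enter (6,3), '.' pass, move up to (5,3)
Step 2: enter (5,3), '\' deflects up->left, move left to (5,2)
Step 3: enter (5,2), '.' pass, move left to (5,1)
Step 4: enter (5,1), '/' deflects left->down, move down to (6,1)
Step 5: enter (6,1), '.' pass, move down to (7,1)
Step 6: at (7,1) — EXIT via bottom edge, pos 1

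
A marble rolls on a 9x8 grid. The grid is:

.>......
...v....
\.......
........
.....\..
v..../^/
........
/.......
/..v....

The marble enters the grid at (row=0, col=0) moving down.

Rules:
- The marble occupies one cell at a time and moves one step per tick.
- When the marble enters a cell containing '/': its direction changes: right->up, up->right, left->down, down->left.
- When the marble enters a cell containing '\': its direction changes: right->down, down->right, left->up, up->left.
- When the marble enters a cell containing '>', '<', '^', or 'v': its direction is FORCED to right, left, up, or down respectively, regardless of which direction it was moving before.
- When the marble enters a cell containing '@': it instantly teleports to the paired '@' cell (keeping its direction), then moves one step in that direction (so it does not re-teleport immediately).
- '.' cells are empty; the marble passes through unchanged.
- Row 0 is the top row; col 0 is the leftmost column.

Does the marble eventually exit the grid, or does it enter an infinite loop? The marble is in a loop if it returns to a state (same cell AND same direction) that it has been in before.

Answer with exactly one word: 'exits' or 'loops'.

Step 1: enter (0,0), '.' pass, move down to (1,0)
Step 2: enter (1,0), '.' pass, move down to (2,0)
Step 3: enter (2,0), '\' deflects down->right, move right to (2,1)
Step 4: enter (2,1), '.' pass, move right to (2,2)
Step 5: enter (2,2), '.' pass, move right to (2,3)
Step 6: enter (2,3), '.' pass, move right to (2,4)
Step 7: enter (2,4), '.' pass, move right to (2,5)
Step 8: enter (2,5), '.' pass, move right to (2,6)
Step 9: enter (2,6), '.' pass, move right to (2,7)
Step 10: enter (2,7), '.' pass, move right to (2,8)
Step 11: at (2,8) — EXIT via right edge, pos 2

Answer: exits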